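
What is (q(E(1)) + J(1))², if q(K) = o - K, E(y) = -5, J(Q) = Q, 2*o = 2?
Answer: 49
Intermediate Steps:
o = 1 (o = (½)*2 = 1)
q(K) = 1 - K
(q(E(1)) + J(1))² = ((1 - 1*(-5)) + 1)² = ((1 + 5) + 1)² = (6 + 1)² = 7² = 49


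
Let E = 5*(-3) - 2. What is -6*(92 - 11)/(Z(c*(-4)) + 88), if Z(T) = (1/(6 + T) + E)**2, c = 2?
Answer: -1944/1577 ≈ -1.2327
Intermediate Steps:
E = -17 (E = -15 - 2 = -17)
Z(T) = (-17 + 1/(6 + T))**2 (Z(T) = (1/(6 + T) - 17)**2 = (-17 + 1/(6 + T))**2)
-6*(92 - 11)/(Z(c*(-4)) + 88) = -6*(92 - 11)/((101 + 17*(2*(-4)))**2/(6 + 2*(-4))**2 + 88) = -486/((101 + 17*(-8))**2/(6 - 8)**2 + 88) = -486/((101 - 136)**2/(-2)**2 + 88) = -486/((1/4)*(-35)**2 + 88) = -486/((1/4)*1225 + 88) = -486/(1225/4 + 88) = -486/1577/4 = -486*4/1577 = -6*324/1577 = -1944/1577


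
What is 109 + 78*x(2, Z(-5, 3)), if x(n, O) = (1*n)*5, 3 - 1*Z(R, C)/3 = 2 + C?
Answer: 889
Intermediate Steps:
Z(R, C) = 3 - 3*C (Z(R, C) = 9 - 3*(2 + C) = 9 + (-6 - 3*C) = 3 - 3*C)
x(n, O) = 5*n (x(n, O) = n*5 = 5*n)
109 + 78*x(2, Z(-5, 3)) = 109 + 78*(5*2) = 109 + 78*10 = 109 + 780 = 889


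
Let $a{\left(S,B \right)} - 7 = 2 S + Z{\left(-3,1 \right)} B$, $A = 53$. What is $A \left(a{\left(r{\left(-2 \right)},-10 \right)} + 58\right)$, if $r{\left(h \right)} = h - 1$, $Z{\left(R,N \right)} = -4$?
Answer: $5247$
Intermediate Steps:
$r{\left(h \right)} = -1 + h$
$a{\left(S,B \right)} = 7 - 4 B + 2 S$ ($a{\left(S,B \right)} = 7 - \left(- 2 S + 4 B\right) = 7 - 4 B + 2 S$)
$A \left(a{\left(r{\left(-2 \right)},-10 \right)} + 58\right) = 53 \left(\left(7 - -40 + 2 \left(-1 - 2\right)\right) + 58\right) = 53 \left(\left(7 + 40 + 2 \left(-3\right)\right) + 58\right) = 53 \left(\left(7 + 40 - 6\right) + 58\right) = 53 \left(41 + 58\right) = 53 \cdot 99 = 5247$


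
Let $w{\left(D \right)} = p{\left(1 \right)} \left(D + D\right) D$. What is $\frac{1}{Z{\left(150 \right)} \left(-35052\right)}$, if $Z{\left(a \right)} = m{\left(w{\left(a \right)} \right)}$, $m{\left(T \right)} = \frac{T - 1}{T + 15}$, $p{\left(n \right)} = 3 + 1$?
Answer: $- \frac{60005}{2103108316} \approx -2.8532 \cdot 10^{-5}$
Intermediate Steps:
$p{\left(n \right)} = 4$
$w{\left(D \right)} = 8 D^{2}$ ($w{\left(D \right)} = 4 \left(D + D\right) D = 4 \cdot 2 D D = 8 D D = 8 D^{2}$)
$m{\left(T \right)} = \frac{-1 + T}{15 + T}$
$Z{\left(a \right)} = \frac{-1 + 8 a^{2}}{15 + 8 a^{2}}$
$\frac{1}{Z{\left(150 \right)} \left(-35052\right)} = \frac{1}{\frac{-1 + 8 \cdot 150^{2}}{15 + 8 \cdot 150^{2}} \left(-35052\right)} = \frac{1}{\frac{1}{15 + 8 \cdot 22500} \left(-1 + 8 \cdot 22500\right)} \left(- \frac{1}{35052}\right) = \frac{1}{\frac{1}{15 + 180000} \left(-1 + 180000\right)} \left(- \frac{1}{35052}\right) = \frac{1}{\frac{1}{180015} \cdot 179999} \left(- \frac{1}{35052}\right) = \frac{1}{\frac{179999}{180015}} \left(- \frac{1}{35052}\right) = \frac{180015}{179999} \left(- \frac{1}{35052}\right) = - \frac{60005}{2103108316}$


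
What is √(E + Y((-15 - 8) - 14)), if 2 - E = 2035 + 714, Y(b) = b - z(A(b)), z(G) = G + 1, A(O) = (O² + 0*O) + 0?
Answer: I*√4154 ≈ 64.452*I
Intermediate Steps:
A(O) = O² (A(O) = (O² + 0) + 0 = O² + 0 = O²)
z(G) = 1 + G
Y(b) = -1 + b - b² (Y(b) = b - (1 + b²) = b + (-1 - b²) = -1 + b - b²)
E = -2747 (E = 2 - (2035 + 714) = 2 - 1*2749 = 2 - 2749 = -2747)
√(E + Y((-15 - 8) - 14)) = √(-2747 + (-1 + ((-15 - 8) - 14) - ((-15 - 8) - 14)²)) = √(-2747 + (-1 + (-23 - 14) - (-23 - 14)²)) = √(-2747 + (-1 - 37 - 1*(-37)²)) = √(-2747 + (-1 - 37 - 1*1369)) = √(-2747 + (-1 - 37 - 1369)) = √(-2747 - 1407) = √(-4154) = I*√4154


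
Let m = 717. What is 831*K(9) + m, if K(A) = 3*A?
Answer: 23154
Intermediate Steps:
831*K(9) + m = 831*(3*9) + 717 = 831*27 + 717 = 22437 + 717 = 23154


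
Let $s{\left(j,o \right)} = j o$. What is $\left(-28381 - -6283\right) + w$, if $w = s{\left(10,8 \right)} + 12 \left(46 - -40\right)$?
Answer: $-20986$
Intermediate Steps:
$w = 1112$ ($w = 10 \cdot 8 + 12 \left(46 - -40\right) = 80 + 12 \left(46 + 40\right) = 80 + 12 \cdot 86 = 80 + 1032 = 1112$)
$\left(-28381 - -6283\right) + w = \left(-28381 - -6283\right) + 1112 = \left(-28381 + \left(-8892 + 15175\right)\right) + 1112 = \left(-28381 + 6283\right) + 1112 = -22098 + 1112 = -20986$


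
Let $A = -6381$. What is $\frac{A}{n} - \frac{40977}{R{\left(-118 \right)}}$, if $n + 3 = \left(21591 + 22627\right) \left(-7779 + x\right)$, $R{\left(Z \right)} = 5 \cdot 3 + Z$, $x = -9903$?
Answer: $\frac{3559820850514}{8947983993} \approx 397.83$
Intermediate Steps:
$R{\left(Z \right)} = 15 + Z$
$n = -781862679$ ($n = -3 + \left(21591 + 22627\right) \left(-7779 - 9903\right) = -3 + 44218 \left(-17682\right) = -3 - 781862676 = -781862679$)
$\frac{A}{n} - \frac{40977}{R{\left(-118 \right)}} = - \frac{6381}{-781862679} - \frac{40977}{15 - 118} = \left(-6381\right) \left(- \frac{1}{781862679}\right) - \frac{40977}{-103} = \frac{709}{86873631} - - \frac{40977}{103} = \frac{709}{86873631} + \frac{40977}{103} = \frac{3559820850514}{8947983993}$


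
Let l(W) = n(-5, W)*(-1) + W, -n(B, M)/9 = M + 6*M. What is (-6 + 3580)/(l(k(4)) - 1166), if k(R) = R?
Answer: -1787/455 ≈ -3.9275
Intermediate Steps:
n(B, M) = -63*M (n(B, M) = -9*(M + 6*M) = -63*M)
l(W) = 64*W (l(W) = -63*W*(-1) + W = 63*W + W = 64*W)
(-6 + 3580)/(l(k(4)) - 1166) = (-6 + 3580)/(64*4 - 1166) = 3574/(256 - 1166) = 3574/(-910) = 3574*(-1/910) = -1787/455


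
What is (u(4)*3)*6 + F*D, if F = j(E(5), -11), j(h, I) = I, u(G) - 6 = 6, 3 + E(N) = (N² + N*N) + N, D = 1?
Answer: 205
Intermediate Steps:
E(N) = -3 + N + 2*N² (E(N) = -3 + ((N² + N*N) + N) = -3 + ((N² + N²) + N) = -3 + (2*N² + N) = -3 + (N + 2*N²) = -3 + N + 2*N²)
u(G) = 12 (u(G) = 6 + 6 = 12)
F = -11
(u(4)*3)*6 + F*D = (12*3)*6 - 11*1 = 36*6 - 11 = 216 - 11 = 205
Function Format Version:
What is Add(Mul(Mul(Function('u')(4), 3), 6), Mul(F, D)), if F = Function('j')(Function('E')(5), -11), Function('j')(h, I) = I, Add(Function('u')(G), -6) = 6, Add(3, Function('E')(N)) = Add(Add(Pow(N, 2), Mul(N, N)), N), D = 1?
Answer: 205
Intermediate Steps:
Function('E')(N) = Add(-3, N, Mul(2, Pow(N, 2))) (Function('E')(N) = Add(-3, Add(Add(Pow(N, 2), Mul(N, N)), N)) = Add(-3, Add(Add(Pow(N, 2), Pow(N, 2)), N)) = Add(-3, Add(Mul(2, Pow(N, 2)), N)) = Add(-3, Add(N, Mul(2, Pow(N, 2)))) = Add(-3, N, Mul(2, Pow(N, 2))))
Function('u')(G) = 12 (Function('u')(G) = Add(6, 6) = 12)
F = -11
Add(Mul(Mul(Function('u')(4), 3), 6), Mul(F, D)) = Add(Mul(Mul(12, 3), 6), Mul(-11, 1)) = Add(Mul(36, 6), -11) = Add(216, -11) = 205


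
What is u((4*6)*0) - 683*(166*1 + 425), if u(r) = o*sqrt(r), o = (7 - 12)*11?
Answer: -403653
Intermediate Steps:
o = -55 (o = -5*11 = -55)
u(r) = -55*sqrt(r)
u((4*6)*0) - 683*(166*1 + 425) = -55*sqrt((4*6)*0) - 683*(166*1 + 425) = -55*sqrt(24*0) - 683*(166 + 425) = -55*sqrt(0) - 683*591 = -55*0 - 1*403653 = 0 - 403653 = -403653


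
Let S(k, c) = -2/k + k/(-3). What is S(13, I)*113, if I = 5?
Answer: -19775/39 ≈ -507.05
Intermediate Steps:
S(k, c) = -2/k - k/3 (S(k, c) = -2/k + k*(-1/3) = -2/k - k/3)
S(13, I)*113 = (-2/13 - 1/3*13)*113 = (-2*1/13 - 13/3)*113 = (-2/13 - 13/3)*113 = -175/39*113 = -19775/39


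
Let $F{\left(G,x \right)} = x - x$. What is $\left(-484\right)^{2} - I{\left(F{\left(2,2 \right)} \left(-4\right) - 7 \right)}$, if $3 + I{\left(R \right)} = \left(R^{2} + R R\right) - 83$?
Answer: $234244$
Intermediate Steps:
$F{\left(G,x \right)} = 0$
$I{\left(R \right)} = -86 + 2 R^{2}$ ($I{\left(R \right)} = -3 - \left(83 - R^{2} - R R\right) = -3 + \left(\left(R^{2} + R^{2}\right) - 83\right) = -3 + \left(2 R^{2} - 83\right) = -3 + \left(-83 + 2 R^{2}\right) = -86 + 2 R^{2}$)
$\left(-484\right)^{2} - I{\left(F{\left(2,2 \right)} \left(-4\right) - 7 \right)} = \left(-484\right)^{2} - \left(-86 + 2 \left(0 \left(-4\right) - 7\right)^{2}\right) = 234256 - \left(-86 + 2 \left(0 - 7\right)^{2}\right) = 234256 - \left(-86 + 2 \left(-7\right)^{2}\right) = 234256 - \left(-86 + 2 \cdot 49\right) = 234256 - \left(-86 + 98\right) = 234256 - 12 = 234244$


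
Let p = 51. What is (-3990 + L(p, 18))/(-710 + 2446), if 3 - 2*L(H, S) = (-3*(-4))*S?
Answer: -8193/3472 ≈ -2.3597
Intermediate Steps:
L(H, S) = 3/2 - 6*S (L(H, S) = 3/2 - (-3*(-4))*S/2 = 3/2 - 6*S)
(-3990 + L(p, 18))/(-710 + 2446) = (-3990 + (3/2 - 6*18))/(-710 + 2446) = (-3990 + (3/2 - 108))/1736 = (-3990 - 213/2)*(1/1736) = -8193/2*1/1736 = -8193/3472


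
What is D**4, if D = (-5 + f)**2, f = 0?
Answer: 390625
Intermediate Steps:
D = 25 (D = (-5 + 0)**2 = (-5)**2 = 25)
D**4 = 25**4 = 390625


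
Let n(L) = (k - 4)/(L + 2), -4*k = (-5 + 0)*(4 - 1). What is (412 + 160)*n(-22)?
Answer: 143/20 ≈ 7.1500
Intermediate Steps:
k = 15/4 (k = -(-5 + 0)*(4 - 1)/4 = -(-5)*3/4 = -1/4*(-15) = 15/4 ≈ 3.7500)
n(L) = -1/(4*(2 + L)) (n(L) = (15/4 - 4)/(L + 2) = -1/(4*(2 + L)))
(412 + 160)*n(-22) = (412 + 160)*(-1/(8 + 4*(-22))) = 572*(-1/(8 - 88)) = 572*(-1/(-80)) = 572*(-1*(-1/80)) = 572*(1/80) = 143/20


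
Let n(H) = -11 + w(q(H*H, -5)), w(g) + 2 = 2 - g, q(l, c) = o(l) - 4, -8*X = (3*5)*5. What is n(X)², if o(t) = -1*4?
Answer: 9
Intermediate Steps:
X = -75/8 (X = -3*5*5/8 = -15*5/8 = -⅛*75 = -75/8 ≈ -9.3750)
o(t) = -4
q(l, c) = -8 (q(l, c) = -4 - 4 = -8)
w(g) = -g (w(g) = -2 + (2 - g) = -g)
n(H) = -3 (n(H) = -11 - 1*(-8) = -11 + 8 = -3)
n(X)² = (-3)² = 9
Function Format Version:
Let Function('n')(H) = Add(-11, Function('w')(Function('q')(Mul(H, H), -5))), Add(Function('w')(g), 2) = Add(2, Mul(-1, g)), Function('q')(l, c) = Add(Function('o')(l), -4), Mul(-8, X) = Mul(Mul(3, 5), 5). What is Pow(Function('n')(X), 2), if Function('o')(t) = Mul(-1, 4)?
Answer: 9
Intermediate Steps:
X = Rational(-75, 8) (X = Mul(Rational(-1, 8), Mul(Mul(3, 5), 5)) = Mul(Rational(-1, 8), Mul(15, 5)) = Mul(Rational(-1, 8), 75) = Rational(-75, 8) ≈ -9.3750)
Function('o')(t) = -4
Function('q')(l, c) = -8 (Function('q')(l, c) = Add(-4, -4) = -8)
Function('w')(g) = Mul(-1, g) (Function('w')(g) = Add(-2, Add(2, Mul(-1, g))) = Mul(-1, g))
Function('n')(H) = -3 (Function('n')(H) = Add(-11, Mul(-1, -8)) = Add(-11, 8) = -3)
Pow(Function('n')(X), 2) = Pow(-3, 2) = 9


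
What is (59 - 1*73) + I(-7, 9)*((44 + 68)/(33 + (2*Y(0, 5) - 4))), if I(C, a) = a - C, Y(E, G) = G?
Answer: 1246/39 ≈ 31.949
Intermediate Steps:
(59 - 1*73) + I(-7, 9)*((44 + 68)/(33 + (2*Y(0, 5) - 4))) = (59 - 1*73) + (9 - 1*(-7))*((44 + 68)/(33 + (2*5 - 4))) = (59 - 73) + (9 + 7)*(112/(33 + (10 - 4))) = -14 + 16*(112/(33 + 6)) = -14 + 16*(112/39) = -14 + 1792/39 = 1246/39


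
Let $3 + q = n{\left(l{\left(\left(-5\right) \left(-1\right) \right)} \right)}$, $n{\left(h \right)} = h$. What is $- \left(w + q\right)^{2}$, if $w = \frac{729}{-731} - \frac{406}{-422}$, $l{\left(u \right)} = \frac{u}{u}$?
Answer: $- \frac{98538232464}{23790286081} \approx -4.142$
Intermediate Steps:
$l{\left(u \right)} = 1$
$q = -2$ ($q = -3 + 1 = -2$)
$w = - \frac{5426}{154241}$ ($w = 729 \left(- \frac{1}{731}\right) - - \frac{203}{211} = - \frac{729}{731} + \frac{203}{211} = - \frac{5426}{154241} \approx -0.035179$)
$- \left(w + q\right)^{2} = - \left(- \frac{5426}{154241} - 2\right)^{2} = - \left(- \frac{313908}{154241}\right)^{2} = \left(-1\right) \frac{98538232464}{23790286081} = - \frac{98538232464}{23790286081}$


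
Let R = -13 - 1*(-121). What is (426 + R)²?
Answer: 285156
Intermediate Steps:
R = 108 (R = -13 + 121 = 108)
(426 + R)² = (426 + 108)² = 534² = 285156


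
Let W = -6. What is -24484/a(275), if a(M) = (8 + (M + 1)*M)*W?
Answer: 6121/113862 ≈ 0.053758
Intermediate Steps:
a(M) = -48 - 6*M*(1 + M) (a(M) = (8 + (M + 1)*M)*(-6) = (8 + (1 + M)*M)*(-6) = (8 + M*(1 + M))*(-6) = -48 - 6*M*(1 + M))
-24484/a(275) = -24484/(-48 - 6*275 - 6*275²) = -24484/(-48 - 1650 - 6*75625) = -24484/(-48 - 1650 - 453750) = -24484/(-455448) = -24484*(-1/455448) = 6121/113862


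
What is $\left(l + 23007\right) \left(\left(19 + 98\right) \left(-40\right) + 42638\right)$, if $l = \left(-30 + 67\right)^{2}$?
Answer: $925264208$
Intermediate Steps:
$l = 1369$ ($l = 37^{2} = 1369$)
$\left(l + 23007\right) \left(\left(19 + 98\right) \left(-40\right) + 42638\right) = \left(1369 + 23007\right) \left(\left(19 + 98\right) \left(-40\right) + 42638\right) = 24376 \left(117 \left(-40\right) + 42638\right) = 24376 \left(-4680 + 42638\right) = 24376 \cdot 37958 = 925264208$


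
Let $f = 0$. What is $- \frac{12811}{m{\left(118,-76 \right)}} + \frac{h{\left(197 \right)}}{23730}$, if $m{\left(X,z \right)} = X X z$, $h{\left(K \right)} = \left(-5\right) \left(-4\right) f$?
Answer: $\frac{12811}{1058224} \approx 0.012106$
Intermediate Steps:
$h{\left(K \right)} = 0$ ($h{\left(K \right)} = \left(-5\right) \left(-4\right) 0 = 20 \cdot 0 = 0$)
$m{\left(X,z \right)} = z X^{2}$ ($m{\left(X,z \right)} = X^{2} z = z X^{2}$)
$- \frac{12811}{m{\left(118,-76 \right)}} + \frac{h{\left(197 \right)}}{23730} = - \frac{12811}{\left(-76\right) 118^{2}} + \frac{0}{23730} = - \frac{12811}{\left(-76\right) 13924} + 0 \cdot \frac{1}{23730} = - \frac{12811}{-1058224} + 0 = \left(-12811\right) \left(- \frac{1}{1058224}\right) + 0 = \frac{12811}{1058224} + 0 = \frac{12811}{1058224}$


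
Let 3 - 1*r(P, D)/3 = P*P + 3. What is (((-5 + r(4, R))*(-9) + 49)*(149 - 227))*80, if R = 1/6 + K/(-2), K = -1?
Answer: -3282240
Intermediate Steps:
R = ⅔ (R = 1/6 - 1/(-2) = 1*(⅙) - 1*(-½) = ⅙ + ½ = ⅔ ≈ 0.66667)
r(P, D) = -3*P² (r(P, D) = 9 - 3*(P*P + 3) = 9 - 3*(P² + 3) = 9 - 3*(3 + P²) = 9 + (-9 - 3*P²) = -3*P²)
(((-5 + r(4, R))*(-9) + 49)*(149 - 227))*80 = (((-5 - 3*4²)*(-9) + 49)*(149 - 227))*80 = (((-5 - 3*16)*(-9) + 49)*(-78))*80 = (((-5 - 48)*(-9) + 49)*(-78))*80 = ((-53*(-9) + 49)*(-78))*80 = ((477 + 49)*(-78))*80 = (526*(-78))*80 = -41028*80 = -3282240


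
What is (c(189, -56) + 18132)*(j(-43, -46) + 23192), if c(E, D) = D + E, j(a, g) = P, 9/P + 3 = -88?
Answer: 2965200515/7 ≈ 4.2360e+8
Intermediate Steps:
P = -9/91 (P = 9/(-3 - 88) = 9/(-91) = 9*(-1/91) = -9/91 ≈ -0.098901)
j(a, g) = -9/91
(c(189, -56) + 18132)*(j(-43, -46) + 23192) = ((-56 + 189) + 18132)*(-9/91 + 23192) = (133 + 18132)*(2110463/91) = 18265*(2110463/91) = 2965200515/7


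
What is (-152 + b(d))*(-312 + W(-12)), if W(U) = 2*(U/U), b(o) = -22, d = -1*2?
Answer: 53940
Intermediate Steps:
d = -2
W(U) = 2 (W(U) = 2*1 = 2)
(-152 + b(d))*(-312 + W(-12)) = (-152 - 22)*(-312 + 2) = -174*(-310) = 53940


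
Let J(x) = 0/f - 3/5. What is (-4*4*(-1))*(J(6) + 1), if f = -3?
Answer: 32/5 ≈ 6.4000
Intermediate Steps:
J(x) = -⅗ (J(x) = 0/(-3) - 3/5 = 0*(-⅓) - 3*⅕ = 0 - ⅗ = -⅗)
(-4*4*(-1))*(J(6) + 1) = (-4*4*(-1))*(-⅗ + 1) = -16*(-1)*(⅖) = 16*(⅖) = 32/5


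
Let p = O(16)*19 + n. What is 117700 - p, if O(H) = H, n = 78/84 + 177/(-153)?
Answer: 83820907/714 ≈ 1.1740e+5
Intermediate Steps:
n = -163/714 (n = 78*(1/84) + 177*(-1/153) = 13/14 - 59/51 = -163/714 ≈ -0.22829)
p = 216893/714 (p = 16*19 - 163/714 = 304 - 163/714 = 216893/714 ≈ 303.77)
117700 - p = 117700 - 1*216893/714 = 117700 - 216893/714 = 83820907/714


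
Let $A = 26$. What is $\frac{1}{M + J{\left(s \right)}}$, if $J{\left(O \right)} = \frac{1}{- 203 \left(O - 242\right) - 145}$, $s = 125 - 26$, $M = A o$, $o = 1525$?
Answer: $\frac{28884}{1145250601} \approx 2.5221 \cdot 10^{-5}$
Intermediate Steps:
$M = 39650$ ($M = 26 \cdot 1525 = 39650$)
$s = 99$
$J{\left(O \right)} = \frac{1}{48981 - 203 O}$ ($J{\left(O \right)} = \frac{1}{- 203 \left(-242 + O\right) - 145} = \frac{1}{\left(49126 - 203 O\right) - 145} = \frac{1}{48981 - 203 O}$)
$\frac{1}{M + J{\left(s \right)}} = \frac{1}{39650 - \frac{1}{-48981 + 203 \cdot 99}} = \frac{1}{39650 - \frac{1}{-48981 + 20097}} = \frac{1}{39650 - \frac{1}{-28884}} = \frac{1}{39650 - - \frac{1}{28884}} = \frac{1}{39650 + \frac{1}{28884}} = \frac{1}{\frac{1145250601}{28884}} = \frac{28884}{1145250601}$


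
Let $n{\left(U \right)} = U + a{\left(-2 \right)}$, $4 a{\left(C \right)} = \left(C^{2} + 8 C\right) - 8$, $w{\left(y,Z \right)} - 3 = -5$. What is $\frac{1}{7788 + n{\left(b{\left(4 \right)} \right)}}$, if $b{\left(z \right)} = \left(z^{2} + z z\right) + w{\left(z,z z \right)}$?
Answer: $\frac{1}{7813} \approx 0.00012799$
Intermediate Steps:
$w{\left(y,Z \right)} = -2$ ($w{\left(y,Z \right)} = 3 - 5 = -2$)
$a{\left(C \right)} = -2 + 2 C + \frac{C^{2}}{4}$ ($a{\left(C \right)} = \frac{\left(C^{2} + 8 C\right) - 8}{4} = \frac{-8 + C^{2} + 8 C}{4} = -2 + 2 C + \frac{C^{2}}{4}$)
$b{\left(z \right)} = -2 + 2 z^{2}$ ($b{\left(z \right)} = \left(z^{2} + z z\right) - 2 = \left(z^{2} + z^{2}\right) - 2 = 2 z^{2} - 2 = -2 + 2 z^{2}$)
$n{\left(U \right)} = -5 + U$ ($n{\left(U \right)} = U + \left(-2 + 2 \left(-2\right) + \frac{\left(-2\right)^{2}}{4}\right) = U - 5 = -5 + U$)
$\frac{1}{7788 + n{\left(b{\left(4 \right)} \right)}} = \frac{1}{7788 - \left(7 - 32\right)} = \frac{1}{7788 + \left(-5 + \left(-2 + 2 \cdot 16\right)\right)} = \frac{1}{7788 + \left(-5 + \left(-2 + 32\right)\right)} = \frac{1}{7788 + \left(-5 + 30\right)} = \frac{1}{7788 + 25} = \frac{1}{7813}$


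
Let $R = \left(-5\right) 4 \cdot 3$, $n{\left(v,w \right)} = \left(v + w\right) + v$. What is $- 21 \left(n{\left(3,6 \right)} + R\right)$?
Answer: $1008$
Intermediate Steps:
$n{\left(v,w \right)} = w + 2 v$
$R = -60$ ($R = \left(-20\right) 3 = -60$)
$- 21 \left(n{\left(3,6 \right)} + R\right) = - 21 \left(\left(6 + 2 \cdot 3\right) - 60\right) = - 21 \left(\left(6 + 6\right) - 60\right) = - 21 \left(12 - 60\right) = \left(-21\right) \left(-48\right) = 1008$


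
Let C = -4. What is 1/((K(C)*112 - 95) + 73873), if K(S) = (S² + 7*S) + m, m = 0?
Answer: 1/72434 ≈ 1.3806e-5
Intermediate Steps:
K(S) = S² + 7*S (K(S) = (S² + 7*S) + 0 = S² + 7*S)
1/((K(C)*112 - 95) + 73873) = 1/((-4*(7 - 4)*112 - 95) + 73873) = 1/((-4*3*112 - 95) + 73873) = 1/((-12*112 - 95) + 73873) = 1/((-1344 - 95) + 73873) = 1/(-1439 + 73873) = 1/72434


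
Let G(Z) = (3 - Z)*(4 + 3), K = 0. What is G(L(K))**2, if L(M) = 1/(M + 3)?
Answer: 3136/9 ≈ 348.44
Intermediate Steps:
L(M) = 1/(3 + M)
G(Z) = 21 - 7*Z (G(Z) = (3 - Z)*7 = 21 - 7*Z)
G(L(K))**2 = (21 - 7/(3 + 0))**2 = (21 - 7/3)**2 = (56/3)**2 = 3136/9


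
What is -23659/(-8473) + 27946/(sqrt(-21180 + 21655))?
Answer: 23659/8473 + 27946*sqrt(19)/95 ≈ 1285.0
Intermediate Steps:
-23659/(-8473) + 27946/(sqrt(-21180 + 21655)) = -23659*(-1/8473) + 27946/(sqrt(475)) = 23659/8473 + 27946/((5*sqrt(19))) = 23659/8473 + 27946*(sqrt(19)/95) = 23659/8473 + 27946*sqrt(19)/95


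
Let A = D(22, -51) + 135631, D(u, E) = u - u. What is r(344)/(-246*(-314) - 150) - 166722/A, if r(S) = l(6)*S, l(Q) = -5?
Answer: -6543275594/5228168157 ≈ -1.2515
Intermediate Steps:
D(u, E) = 0
r(S) = -5*S
A = 135631 (A = 0 + 135631 = 135631)
r(344)/(-246*(-314) - 150) - 166722/A = (-5*344)/(-246*(-314) - 150) - 166722/135631 = -1720/(77244 - 150) - 166722*1/135631 = -1720/77094 - 166722/135631 = -1720*1/77094 - 166722/135631 = -860/38547 - 166722/135631 = -6543275594/5228168157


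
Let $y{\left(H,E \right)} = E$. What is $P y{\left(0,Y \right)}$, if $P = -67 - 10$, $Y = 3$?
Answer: $-231$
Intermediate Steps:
$P = -77$
$P y{\left(0,Y \right)} = \left(-77\right) 3 = -231$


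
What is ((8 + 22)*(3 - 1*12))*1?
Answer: -270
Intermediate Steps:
((8 + 22)*(3 - 1*12))*1 = (30*(3 - 12))*1 = (30*(-9))*1 = -270*1 = -270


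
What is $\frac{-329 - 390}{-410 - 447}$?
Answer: $\frac{719}{857} \approx 0.83897$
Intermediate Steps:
$\frac{-329 - 390}{-410 - 447} = - \frac{719}{-857} = \left(-719\right) \left(- \frac{1}{857}\right) = \frac{719}{857}$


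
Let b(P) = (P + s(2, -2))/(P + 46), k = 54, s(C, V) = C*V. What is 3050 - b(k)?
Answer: 6099/2 ≈ 3049.5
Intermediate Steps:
b(P) = (-4 + P)/(46 + P) (b(P) = (P + 2*(-2))/(P + 46) = (P - 4)/(46 + P) = (-4 + P)/(46 + P))
3050 - b(k) = 3050 - (-4 + 54)/(46 + 54) = 3050 - 50/100 = 3050 - 1*½ = 3050 - ½ = 6099/2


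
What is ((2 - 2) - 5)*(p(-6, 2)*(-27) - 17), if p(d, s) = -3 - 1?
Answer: -455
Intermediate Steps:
p(d, s) = -4
((2 - 2) - 5)*(p(-6, 2)*(-27) - 17) = ((2 - 2) - 5)*(-4*(-27) - 17) = (0 - 5)*(108 - 17) = -5*91 = -455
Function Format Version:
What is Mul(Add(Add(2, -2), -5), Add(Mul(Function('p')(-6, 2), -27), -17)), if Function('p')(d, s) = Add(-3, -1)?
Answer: -455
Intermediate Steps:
Function('p')(d, s) = -4
Mul(Add(Add(2, -2), -5), Add(Mul(Function('p')(-6, 2), -27), -17)) = Mul(Add(Add(2, -2), -5), Add(Mul(-4, -27), -17)) = Mul(Add(0, -5), Add(108, -17)) = Mul(-5, 91) = -455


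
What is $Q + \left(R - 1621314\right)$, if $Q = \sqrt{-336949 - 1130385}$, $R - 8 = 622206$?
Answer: $-999100 + i \sqrt{1467334} \approx -9.991 \cdot 10^{5} + 1211.3 i$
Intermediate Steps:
$R = 622214$ ($R = 8 + 622206 = 622214$)
$Q = i \sqrt{1467334}$ ($Q = \sqrt{-1467334} = i \sqrt{1467334} \approx 1211.3 i$)
$Q + \left(R - 1621314\right) = i \sqrt{1467334} + \left(622214 - 1621314\right) = i \sqrt{1467334} - 999100 = -999100 + i \sqrt{1467334}$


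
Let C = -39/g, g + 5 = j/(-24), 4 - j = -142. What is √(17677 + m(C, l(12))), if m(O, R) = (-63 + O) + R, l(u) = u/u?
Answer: √311653979/133 ≈ 132.73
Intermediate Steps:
j = 146 (j = 4 - 1*(-142) = 4 + 142 = 146)
g = -133/12 (g = -5 + 146/(-24) = -5 + 146*(-1/24) = -5 - 73/12 = -133/12 ≈ -11.083)
l(u) = 1
C = 468/133 (C = -39/(-133/12) = -39*(-12/133) = 468/133 ≈ 3.5188)
m(O, R) = -63 + O + R
√(17677 + m(C, l(12))) = √(17677 + (-63 + 468/133 + 1)) = √(17677 - 7778/133) = √(2343263/133) = √311653979/133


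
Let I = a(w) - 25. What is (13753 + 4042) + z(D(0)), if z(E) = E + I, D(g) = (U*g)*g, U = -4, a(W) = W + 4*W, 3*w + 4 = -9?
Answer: 53245/3 ≈ 17748.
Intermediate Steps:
w = -13/3 (w = -4/3 + (⅓)*(-9) = -4/3 - 3 = -13/3 ≈ -4.3333)
a(W) = 5*W
I = -140/3 (I = 5*(-13/3) - 25 = -65/3 - 25 = -140/3 ≈ -46.667)
D(g) = -4*g² (D(g) = (-4*g)*g = -4*g²)
z(E) = -140/3 + E (z(E) = E - 140/3 = -140/3 + E)
(13753 + 4042) + z(D(0)) = (13753 + 4042) + (-140/3 - 4*0²) = 17795 + (-140/3 - 4*0) = 17795 + (-140/3 + 0) = 17795 - 140/3 = 53245/3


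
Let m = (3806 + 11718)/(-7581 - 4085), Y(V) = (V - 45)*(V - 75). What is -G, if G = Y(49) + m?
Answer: 614394/5833 ≈ 105.33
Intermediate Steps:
Y(V) = (-75 + V)*(-45 + V) (Y(V) = (-45 + V)*(-75 + V) = (-75 + V)*(-45 + V))
m = -7762/5833 (m = 15524/(-11666) = 15524*(-1/11666) = -7762/5833 ≈ -1.3307)
G = -614394/5833 (G = (3375 + 49² - 120*49) - 7762/5833 = (3375 + 2401 - 5880) - 7762/5833 = -104 - 7762/5833 = -614394/5833 ≈ -105.33)
-G = -1*(-614394/5833) = 614394/5833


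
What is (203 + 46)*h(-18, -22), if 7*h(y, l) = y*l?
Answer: 98604/7 ≈ 14086.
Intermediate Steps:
h(y, l) = l*y/7 (h(y, l) = (y*l)/7 = (l*y)/7 = l*y/7)
(203 + 46)*h(-18, -22) = (203 + 46)*((⅐)*(-22)*(-18)) = 249*(396/7) = 98604/7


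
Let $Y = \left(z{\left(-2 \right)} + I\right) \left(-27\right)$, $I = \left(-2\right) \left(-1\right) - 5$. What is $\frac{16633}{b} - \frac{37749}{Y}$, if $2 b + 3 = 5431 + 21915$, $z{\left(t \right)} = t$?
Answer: $- \frac{342559999}{1230435} \approx -278.41$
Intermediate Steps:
$b = \frac{27343}{2}$ ($b = - \frac{3}{2} + \frac{5431 + 21915}{2} = - \frac{3}{2} + \frac{1}{2} \cdot 27346 = - \frac{3}{2} + 13673 = \frac{27343}{2} \approx 13672.0$)
$I = -3$ ($I = 2 - 5 = -3$)
$Y = 135$ ($Y = \left(-2 - 3\right) \left(-27\right) = \left(-5\right) \left(-27\right) = 135$)
$\frac{16633}{b} - \frac{37749}{Y} = \frac{16633}{\frac{27343}{2}} - \frac{37749}{135} = 16633 \cdot \frac{2}{27343} - \frac{12583}{45} = \frac{33266}{27343} - \frac{12583}{45} = - \frac{342559999}{1230435}$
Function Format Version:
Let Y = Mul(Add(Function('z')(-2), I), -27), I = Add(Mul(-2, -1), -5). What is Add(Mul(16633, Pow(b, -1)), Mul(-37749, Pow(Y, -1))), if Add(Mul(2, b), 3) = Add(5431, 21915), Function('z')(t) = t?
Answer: Rational(-342559999, 1230435) ≈ -278.41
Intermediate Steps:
b = Rational(27343, 2) (b = Add(Rational(-3, 2), Mul(Rational(1, 2), Add(5431, 21915))) = Add(Rational(-3, 2), Mul(Rational(1, 2), 27346)) = Add(Rational(-3, 2), 13673) = Rational(27343, 2) ≈ 13672.)
I = -3 (I = Add(2, -5) = -3)
Y = 135 (Y = Mul(Add(-2, -3), -27) = Mul(-5, -27) = 135)
Add(Mul(16633, Pow(b, -1)), Mul(-37749, Pow(Y, -1))) = Add(Mul(16633, Pow(Rational(27343, 2), -1)), Mul(-37749, Pow(135, -1))) = Add(Mul(16633, Rational(2, 27343)), Mul(-37749, Rational(1, 135))) = Add(Rational(33266, 27343), Rational(-12583, 45)) = Rational(-342559999, 1230435)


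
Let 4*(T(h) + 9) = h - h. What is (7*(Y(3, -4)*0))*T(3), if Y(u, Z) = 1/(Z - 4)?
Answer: 0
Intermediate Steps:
T(h) = -9 (T(h) = -9 + (h - h)/4 = -9 + (¼)*0 = -9 + 0 = -9)
Y(u, Z) = 1/(-4 + Z)
(7*(Y(3, -4)*0))*T(3) = (7*(0/(-4 - 4)))*(-9) = (7*(0/(-8)))*(-9) = (7*(-⅛*0))*(-9) = (7*0)*(-9) = 0*(-9) = 0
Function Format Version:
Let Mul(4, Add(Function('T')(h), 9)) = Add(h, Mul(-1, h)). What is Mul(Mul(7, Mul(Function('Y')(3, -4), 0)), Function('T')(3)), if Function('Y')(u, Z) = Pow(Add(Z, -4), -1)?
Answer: 0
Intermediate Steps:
Function('T')(h) = -9 (Function('T')(h) = Add(-9, Mul(Rational(1, 4), Add(h, Mul(-1, h)))) = Add(-9, Mul(Rational(1, 4), 0)) = Add(-9, 0) = -9)
Function('Y')(u, Z) = Pow(Add(-4, Z), -1)
Mul(Mul(7, Mul(Function('Y')(3, -4), 0)), Function('T')(3)) = Mul(Mul(7, Mul(Pow(Add(-4, -4), -1), 0)), -9) = Mul(Mul(7, Mul(Pow(-8, -1), 0)), -9) = Mul(Mul(7, Mul(Rational(-1, 8), 0)), -9) = Mul(Mul(7, 0), -9) = Mul(0, -9) = 0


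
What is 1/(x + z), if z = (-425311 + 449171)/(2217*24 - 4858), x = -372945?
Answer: -4835/1803186689 ≈ -2.6814e-6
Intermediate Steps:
z = 2386/4835 (z = 23860/(53208 - 4858) = 23860/48350 = 23860*(1/48350) = 2386/4835 ≈ 0.49348)
1/(x + z) = 1/(-372945 + 2386/4835) = 1/(-1803186689/4835) = -4835/1803186689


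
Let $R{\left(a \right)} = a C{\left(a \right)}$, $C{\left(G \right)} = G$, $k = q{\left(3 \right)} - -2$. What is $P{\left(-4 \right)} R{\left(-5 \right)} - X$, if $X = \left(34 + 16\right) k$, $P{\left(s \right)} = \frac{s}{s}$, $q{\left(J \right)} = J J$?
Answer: $-525$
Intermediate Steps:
$q{\left(J \right)} = J^{2}$
$P{\left(s \right)} = 1$
$k = 11$ ($k = 3^{2} - -2 = 9 + 2 = 11$)
$R{\left(a \right)} = a^{2}$ ($R{\left(a \right)} = a a = a^{2}$)
$X = 550$ ($X = \left(34 + 16\right) 11 = 50 \cdot 11 = 550$)
$P{\left(-4 \right)} R{\left(-5 \right)} - X = 1 \left(-5\right)^{2} - 550 = 1 \cdot 25 - 550 = 25 - 550 = -525$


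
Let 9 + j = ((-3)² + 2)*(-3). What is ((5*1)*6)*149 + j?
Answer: 4428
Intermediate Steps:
j = -42 (j = -9 + ((-3)² + 2)*(-3) = -9 + (9 + 2)*(-3) = -9 + 11*(-3) = -9 - 33 = -42)
((5*1)*6)*149 + j = ((5*1)*6)*149 - 42 = (5*6)*149 - 42 = 30*149 - 42 = 4470 - 42 = 4428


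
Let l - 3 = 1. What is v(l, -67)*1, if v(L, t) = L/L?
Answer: 1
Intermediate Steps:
l = 4 (l = 3 + 1 = 4)
v(L, t) = 1
v(l, -67)*1 = 1*1 = 1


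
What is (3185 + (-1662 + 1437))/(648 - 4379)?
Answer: -2960/3731 ≈ -0.79335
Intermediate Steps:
(3185 + (-1662 + 1437))/(648 - 4379) = (3185 - 225)/(-3731) = 2960*(-1/3731) = -2960/3731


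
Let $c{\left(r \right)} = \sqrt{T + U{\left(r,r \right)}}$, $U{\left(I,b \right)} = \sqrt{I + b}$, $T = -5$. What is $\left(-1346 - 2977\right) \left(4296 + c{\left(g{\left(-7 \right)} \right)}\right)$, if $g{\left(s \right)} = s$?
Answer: $-18571608 - 4323 \sqrt{-5 + i \sqrt{14}} \approx -1.8575 \cdot 10^{7} - 10251.0 i$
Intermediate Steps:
$c{\left(r \right)} = \sqrt{-5 + \sqrt{2} \sqrt{r}}$ ($c{\left(r \right)} = \sqrt{-5 + \sqrt{r + r}} = \sqrt{-5 + \sqrt{2 r}} = \sqrt{-5 + \sqrt{2} \sqrt{r}}$)
$\left(-1346 - 2977\right) \left(4296 + c{\left(g{\left(-7 \right)} \right)}\right) = \left(-1346 - 2977\right) \left(4296 + \sqrt{-5 + \sqrt{2} \sqrt{-7}}\right) = - 4323 \left(4296 + \sqrt{-5 + \sqrt{2} i \sqrt{7}}\right) = - 4323 \left(4296 + \sqrt{-5 + i \sqrt{14}}\right) = -18571608 - 4323 \sqrt{-5 + i \sqrt{14}}$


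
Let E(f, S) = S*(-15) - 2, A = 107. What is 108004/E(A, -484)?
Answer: 54002/3629 ≈ 14.881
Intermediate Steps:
E(f, S) = -2 - 15*S (E(f, S) = -15*S - 2 = -2 - 15*S)
108004/E(A, -484) = 108004/(-2 - 15*(-484)) = 108004/(-2 + 7260) = 108004/7258 = 108004*(1/7258) = 54002/3629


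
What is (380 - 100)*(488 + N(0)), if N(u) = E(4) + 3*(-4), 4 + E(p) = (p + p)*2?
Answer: 136640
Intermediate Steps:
E(p) = -4 + 4*p (E(p) = -4 + (p + p)*2 = -4 + (2*p)*2 = -4 + 4*p)
N(u) = 0 (N(u) = (-4 + 4*4) + 3*(-4) = (-4 + 16) - 12 = 12 - 12 = 0)
(380 - 100)*(488 + N(0)) = (380 - 100)*(488 + 0) = 280*488 = 136640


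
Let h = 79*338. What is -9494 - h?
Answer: -36196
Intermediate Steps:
h = 26702
-9494 - h = -9494 - 1*26702 = -9494 - 26702 = -36196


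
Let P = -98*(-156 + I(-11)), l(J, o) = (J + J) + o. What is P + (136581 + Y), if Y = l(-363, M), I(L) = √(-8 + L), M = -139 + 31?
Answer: 151035 - 98*I*√19 ≈ 1.5104e+5 - 427.17*I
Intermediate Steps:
M = -108
l(J, o) = o + 2*J (l(J, o) = 2*J + o = o + 2*J)
Y = -834 (Y = -108 + 2*(-363) = -108 - 726 = -834)
P = 15288 - 98*I*√19 (P = -98*(-156 + √(-8 - 11)) = -98*(-156 + √(-19)) = -98*(-156 + I*√19) = 15288 - 98*I*√19 ≈ 15288.0 - 427.17*I)
P + (136581 + Y) = (15288 - 98*I*√19) + (136581 - 834) = (15288 - 98*I*√19) + 135747 = 151035 - 98*I*√19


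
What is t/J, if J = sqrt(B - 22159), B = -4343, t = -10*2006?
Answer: 10030*I*sqrt(26502)/13251 ≈ 123.22*I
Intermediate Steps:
t = -20060
J = I*sqrt(26502) (J = sqrt(-4343 - 22159) = sqrt(-26502) = I*sqrt(26502) ≈ 162.79*I)
t/J = -20060*(-I*sqrt(26502)/26502) = -(-10030)*I*sqrt(26502)/13251 = 10030*I*sqrt(26502)/13251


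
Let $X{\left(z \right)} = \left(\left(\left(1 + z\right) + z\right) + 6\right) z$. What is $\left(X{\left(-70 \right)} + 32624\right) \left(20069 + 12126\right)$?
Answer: $1350065130$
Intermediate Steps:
$X{\left(z \right)} = z \left(7 + 2 z\right)$ ($X{\left(z \right)} = \left(\left(1 + 2 z\right) + 6\right) z = \left(7 + 2 z\right) z = z \left(7 + 2 z\right)$)
$\left(X{\left(-70 \right)} + 32624\right) \left(20069 + 12126\right) = \left(- 70 \left(7 + 2 \left(-70\right)\right) + 32624\right) \left(20069 + 12126\right) = \left(- 70 \left(7 - 140\right) + 32624\right) 32195 = \left(\left(-70\right) \left(-133\right) + 32624\right) 32195 = \left(9310 + 32624\right) 32195 = 41934 \cdot 32195 = 1350065130$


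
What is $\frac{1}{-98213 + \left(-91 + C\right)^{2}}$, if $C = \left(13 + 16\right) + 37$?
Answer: $- \frac{1}{97588} \approx -1.0247 \cdot 10^{-5}$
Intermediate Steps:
$C = 66$ ($C = 29 + 37 = 66$)
$\frac{1}{-98213 + \left(-91 + C\right)^{2}} = \frac{1}{-98213 + \left(-91 + 66\right)^{2}} = \frac{1}{-98213 + \left(-25\right)^{2}} = \frac{1}{-98213 + 625} = \frac{1}{-97588} = - \frac{1}{97588}$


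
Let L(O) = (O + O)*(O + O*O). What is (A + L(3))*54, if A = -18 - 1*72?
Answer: -972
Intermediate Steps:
A = -90 (A = -18 - 72 = -90)
L(O) = 2*O*(O + O**2) (L(O) = (2*O)*(O + O**2) = 2*O*(O + O**2))
(A + L(3))*54 = (-90 + 2*3**2*(1 + 3))*54 = (-90 + 2*9*4)*54 = (-90 + 72)*54 = -18*54 = -972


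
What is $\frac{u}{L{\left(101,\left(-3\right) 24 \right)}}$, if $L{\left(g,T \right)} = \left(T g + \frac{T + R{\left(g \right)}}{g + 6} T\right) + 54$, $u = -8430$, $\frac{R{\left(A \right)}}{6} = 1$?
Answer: $\frac{150335}{127929} \approx 1.1751$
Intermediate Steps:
$R{\left(A \right)} = 6$ ($R{\left(A \right)} = 6 \cdot 1 = 6$)
$L{\left(g,T \right)} = 54 + T g + \frac{T \left(6 + T\right)}{6 + g}$ ($L{\left(g,T \right)} = \left(T g + \frac{T + 6}{g + 6} T\right) + 54 = \left(T g + \frac{6 + T}{6 + g} T\right) + 54 = \left(T g + \frac{T \left(6 + T\right)}{6 + g}\right) + 54 = 54 + T g + \frac{T \left(6 + T\right)}{6 + g}$)
$\frac{u}{L{\left(101,\left(-3\right) 24 \right)}} = - \frac{8430}{\frac{1}{6 + 101} \left(324 + \left(\left(-3\right) 24\right)^{2} + 6 \left(\left(-3\right) 24\right) + 54 \cdot 101 + \left(-3\right) 24 \cdot 101^{2} + 6 \left(\left(-3\right) 24\right) 101\right)} = - \frac{8430}{\frac{1}{107} \left(324 + \left(-72\right)^{2} + 6 \left(-72\right) + 5454 - 734472 + 6 \left(-72\right) 101\right)} = - \frac{8430}{\frac{1}{107} \left(324 + 5184 - 432 + 5454 - 734472 - 43632\right)} = - \frac{8430}{\frac{1}{107} \left(-767574\right)} = - \frac{8430}{- \frac{767574}{107}} = \left(-8430\right) \left(- \frac{107}{767574}\right) = \frac{150335}{127929}$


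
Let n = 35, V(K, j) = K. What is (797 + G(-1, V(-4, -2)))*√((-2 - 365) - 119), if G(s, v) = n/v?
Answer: 28377*I*√6/4 ≈ 17377.0*I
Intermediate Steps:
G(s, v) = 35/v
(797 + G(-1, V(-4, -2)))*√((-2 - 365) - 119) = (797 + 35/(-4))*√((-2 - 365) - 119) = (797 + 35*(-¼))*√(-367 - 119) = (797 - 35/4)*√(-486) = 3153*(9*I*√6)/4 = 28377*I*√6/4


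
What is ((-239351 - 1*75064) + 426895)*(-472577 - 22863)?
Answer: -55727091200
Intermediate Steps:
((-239351 - 1*75064) + 426895)*(-472577 - 22863) = ((-239351 - 75064) + 426895)*(-495440) = (-314415 + 426895)*(-495440) = 112480*(-495440) = -55727091200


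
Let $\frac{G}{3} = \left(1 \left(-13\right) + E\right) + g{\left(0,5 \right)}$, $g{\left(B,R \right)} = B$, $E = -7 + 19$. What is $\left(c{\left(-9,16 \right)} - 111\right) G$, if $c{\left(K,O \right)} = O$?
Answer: $285$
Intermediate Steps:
$E = 12$
$G = -3$ ($G = 3 \left(\left(1 \left(-13\right) + 12\right) + 0\right) = 3 \left(\left(-13 + 12\right) + 0\right) = 3 \left(-1 + 0\right) = 3 \left(-1\right) = -3$)
$\left(c{\left(-9,16 \right)} - 111\right) G = \left(16 - 111\right) \left(-3\right) = \left(-95\right) \left(-3\right) = 285$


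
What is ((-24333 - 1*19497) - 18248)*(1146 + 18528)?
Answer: -1221322572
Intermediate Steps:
((-24333 - 1*19497) - 18248)*(1146 + 18528) = ((-24333 - 19497) - 18248)*19674 = (-43830 - 18248)*19674 = -62078*19674 = -1221322572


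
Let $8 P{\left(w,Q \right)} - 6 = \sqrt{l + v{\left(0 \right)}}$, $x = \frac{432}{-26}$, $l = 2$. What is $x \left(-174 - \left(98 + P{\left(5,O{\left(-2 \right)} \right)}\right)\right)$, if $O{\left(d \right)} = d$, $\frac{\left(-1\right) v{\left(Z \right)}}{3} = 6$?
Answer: $\frac{58914}{13} + \frac{108 i}{13} \approx 4531.8 + 8.3077 i$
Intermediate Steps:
$v{\left(Z \right)} = -18$ ($v{\left(Z \right)} = \left(-3\right) 6 = -18$)
$x = - \frac{216}{13}$ ($x = 432 \left(- \frac{1}{26}\right) = - \frac{216}{13} \approx -16.615$)
$P{\left(w,Q \right)} = \frac{3}{4} + \frac{i}{2}$ ($P{\left(w,Q \right)} = \frac{3}{4} + \frac{\sqrt{2 - 18}}{8} = \frac{3}{4} + \frac{\sqrt{-16}}{8} = \frac{3}{4} + \frac{4 i}{8} = \frac{3}{4} + \frac{i}{2}$)
$x \left(-174 - \left(98 + P{\left(5,O{\left(-2 \right)} \right)}\right)\right) = - \frac{216 \left(-174 - \left(\frac{395}{4} + \frac{i}{2}\right)\right)}{13} = - \frac{216 \left(- \frac{1091}{4} - \frac{i}{2}\right)}{13} = \frac{58914}{13} + \frac{108 i}{13}$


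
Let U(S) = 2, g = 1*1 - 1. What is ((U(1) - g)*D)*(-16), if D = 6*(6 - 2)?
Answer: -768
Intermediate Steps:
g = 0 (g = 1 - 1 = 0)
D = 24 (D = 6*4 = 24)
((U(1) - g)*D)*(-16) = ((2 - 1*0)*24)*(-16) = ((2 + 0)*24)*(-16) = (2*24)*(-16) = 48*(-16) = -768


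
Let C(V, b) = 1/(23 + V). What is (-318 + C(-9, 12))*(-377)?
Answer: 1678027/14 ≈ 1.1986e+5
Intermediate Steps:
(-318 + C(-9, 12))*(-377) = (-318 + 1/(23 - 9))*(-377) = (-318 + 1/14)*(-377) = -4451/14*(-377) = 1678027/14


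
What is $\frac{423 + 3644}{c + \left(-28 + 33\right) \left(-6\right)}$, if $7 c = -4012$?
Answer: $- \frac{28469}{4222} \approx -6.743$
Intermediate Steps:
$c = - \frac{4012}{7}$ ($c = \frac{1}{7} \left(-4012\right) = - \frac{4012}{7} \approx -573.14$)
$\frac{423 + 3644}{c + \left(-28 + 33\right) \left(-6\right)} = \frac{423 + 3644}{- \frac{4012}{7} + \left(-28 + 33\right) \left(-6\right)} = \frac{4067}{- \frac{4012}{7} + 5 \left(-6\right)} = \frac{4067}{- \frac{4012}{7} - 30} = \frac{4067}{- \frac{4222}{7}} = 4067 \left(- \frac{7}{4222}\right) = - \frac{28469}{4222}$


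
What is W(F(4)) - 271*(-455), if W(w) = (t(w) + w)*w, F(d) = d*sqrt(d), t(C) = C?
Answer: 123433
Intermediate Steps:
F(d) = d**(3/2)
W(w) = 2*w**2 (W(w) = (w + w)*w = (2*w)*w = 2*w**2)
W(F(4)) - 271*(-455) = 2*(4**(3/2))**2 - 271*(-455) = 2*8**2 + 123305 = 2*64 + 123305 = 128 + 123305 = 123433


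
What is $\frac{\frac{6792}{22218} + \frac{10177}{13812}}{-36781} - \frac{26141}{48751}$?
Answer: $- \frac{49178917769260021}{91710137148398916} \approx -0.53624$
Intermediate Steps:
$\frac{\frac{6792}{22218} + \frac{10177}{13812}}{-36781} - \frac{26141}{48751} = \left(6792 \cdot \frac{1}{22218} + 10177 \cdot \frac{1}{13812}\right) \left(- \frac{1}{36781}\right) - \frac{26141}{48751} = \left(\frac{1132}{3703} + \frac{10177}{13812}\right) \left(- \frac{1}{36781}\right) - \frac{26141}{48751} = \frac{53320615}{51145836} \left(- \frac{1}{36781}\right) - \frac{26141}{48751} = - \frac{53320615}{1881194993916} - \frac{26141}{48751} = - \frac{49178917769260021}{91710137148398916}$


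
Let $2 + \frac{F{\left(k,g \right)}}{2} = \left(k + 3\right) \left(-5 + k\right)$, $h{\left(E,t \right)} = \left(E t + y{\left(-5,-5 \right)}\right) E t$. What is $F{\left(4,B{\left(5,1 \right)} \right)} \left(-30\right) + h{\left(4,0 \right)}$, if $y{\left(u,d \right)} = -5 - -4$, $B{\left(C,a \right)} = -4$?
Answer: $540$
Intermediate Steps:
$y{\left(u,d \right)} = -1$ ($y{\left(u,d \right)} = -5 + 4 = -1$)
$h{\left(E,t \right)} = E t \left(-1 + E t\right)$ ($h{\left(E,t \right)} = \left(E t - 1\right) E t = \left(-1 + E t\right) E t = E \left(-1 + E t\right) t = E t \left(-1 + E t\right)$)
$F{\left(k,g \right)} = -4 + 2 \left(-5 + k\right) \left(3 + k\right)$ ($F{\left(k,g \right)} = -4 + 2 \left(k + 3\right) \left(-5 + k\right) = -4 + 2 \left(3 + k\right) \left(-5 + k\right) = -4 + 2 \left(-5 + k\right) \left(3 + k\right)$)
$F{\left(4,B{\left(5,1 \right)} \right)} \left(-30\right) + h{\left(4,0 \right)} = \left(-34 - 16 + 2 \cdot 4^{2}\right) \left(-30\right) + 4 \cdot 0 \left(-1 + 4 \cdot 0\right) = \left(-34 - 16 + 2 \cdot 16\right) \left(-30\right) + 4 \cdot 0 \left(-1 + 0\right) = \left(-34 - 16 + 32\right) \left(-30\right) + 4 \cdot 0 \left(-1\right) = \left(-18\right) \left(-30\right) + 0 = 540 + 0 = 540$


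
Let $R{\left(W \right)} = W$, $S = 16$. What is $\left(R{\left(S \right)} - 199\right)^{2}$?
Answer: $33489$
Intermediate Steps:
$\left(R{\left(S \right)} - 199\right)^{2} = \left(16 - 199\right)^{2} = \left(-183\right)^{2} = 33489$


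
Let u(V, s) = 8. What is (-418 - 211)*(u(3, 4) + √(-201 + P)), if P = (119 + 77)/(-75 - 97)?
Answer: -5032 - 1258*I*√93439/43 ≈ -5032.0 - 8942.9*I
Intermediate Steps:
P = -49/43 (P = 196/(-172) = 196*(-1/172) = -49/43 ≈ -1.1395)
(-418 - 211)*(u(3, 4) + √(-201 + P)) = (-418 - 211)*(8 + √(-201 - 49/43)) = -629*(8 + √(-8692/43)) = -629*(8 + 2*I*√93439/43) = -5032 - 1258*I*√93439/43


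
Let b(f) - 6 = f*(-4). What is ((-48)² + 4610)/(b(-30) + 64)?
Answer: 3457/95 ≈ 36.389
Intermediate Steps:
b(f) = 6 - 4*f (b(f) = 6 + f*(-4) = 6 - 4*f)
((-48)² + 4610)/(b(-30) + 64) = ((-48)² + 4610)/((6 - 4*(-30)) + 64) = (2304 + 4610)/((6 + 120) + 64) = 6914/(126 + 64) = 6914/190 = 6914*(1/190) = 3457/95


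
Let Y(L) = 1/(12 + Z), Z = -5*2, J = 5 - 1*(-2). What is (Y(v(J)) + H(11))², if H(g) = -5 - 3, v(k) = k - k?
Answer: 225/4 ≈ 56.250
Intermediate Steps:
J = 7 (J = 5 + 2 = 7)
v(k) = 0
Z = -10
H(g) = -8
Y(L) = ½ (Y(L) = 1/(12 - 10) = 1/2 = ½)
(Y(v(J)) + H(11))² = (½ - 8)² = (-15/2)² = 225/4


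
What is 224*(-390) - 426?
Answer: -87786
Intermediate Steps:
224*(-390) - 426 = -87360 - 426 = -87786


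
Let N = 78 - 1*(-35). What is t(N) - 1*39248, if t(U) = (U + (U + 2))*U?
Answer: -13484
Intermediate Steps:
N = 113 (N = 78 + 35 = 113)
t(U) = U*(2 + 2*U) (t(U) = (U + (2 + U))*U = (2 + 2*U)*U = U*(2 + 2*U))
t(N) - 1*39248 = 2*113*(1 + 113) - 1*39248 = 2*113*114 - 39248 = 25764 - 39248 = -13484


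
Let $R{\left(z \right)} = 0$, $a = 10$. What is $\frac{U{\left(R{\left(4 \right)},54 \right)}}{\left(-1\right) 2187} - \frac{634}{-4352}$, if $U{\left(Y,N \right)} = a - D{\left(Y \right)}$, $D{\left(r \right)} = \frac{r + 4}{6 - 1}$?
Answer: $\frac{3366299}{23794560} \approx 0.14147$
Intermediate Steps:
$D{\left(r \right)} = \frac{4}{5} + \frac{r}{5}$ ($D{\left(r \right)} = \frac{4 + r}{5} = \left(4 + r\right) \frac{1}{5} = \frac{4}{5} + \frac{r}{5}$)
$U{\left(Y,N \right)} = \frac{46}{5} - \frac{Y}{5}$ ($U{\left(Y,N \right)} = 10 - \left(\frac{4}{5} + \frac{Y}{5}\right) = \frac{46}{5} - \frac{Y}{5}$)
$\frac{U{\left(R{\left(4 \right)},54 \right)}}{\left(-1\right) 2187} - \frac{634}{-4352} = \frac{\frac{46}{5} - 0}{\left(-1\right) 2187} - \frac{634}{-4352} = \frac{\frac{46}{5} + 0}{-2187} - - \frac{317}{2176} = \frac{46}{5} \left(- \frac{1}{2187}\right) + \frac{317}{2176} = - \frac{46}{10935} + \frac{317}{2176} = \frac{3366299}{23794560}$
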